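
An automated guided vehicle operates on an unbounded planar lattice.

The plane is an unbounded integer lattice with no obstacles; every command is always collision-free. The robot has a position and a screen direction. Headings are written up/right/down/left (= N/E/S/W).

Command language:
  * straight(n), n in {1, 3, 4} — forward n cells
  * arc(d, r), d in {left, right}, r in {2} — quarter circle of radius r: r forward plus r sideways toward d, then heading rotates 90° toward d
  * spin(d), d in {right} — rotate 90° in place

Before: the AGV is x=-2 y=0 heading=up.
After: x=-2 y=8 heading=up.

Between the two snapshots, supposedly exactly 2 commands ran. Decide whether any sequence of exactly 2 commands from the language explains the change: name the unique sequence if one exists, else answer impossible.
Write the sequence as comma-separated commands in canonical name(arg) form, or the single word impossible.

straight(4), straight(4)

key: heading stays N — no command in the sequence turns
from: x=-2 y=0 heading=up
1. straight(4) → x=-2 y=4 heading=up
2. straight(4) → x=-2 y=8 heading=up
all 36 alternatives checked — unique.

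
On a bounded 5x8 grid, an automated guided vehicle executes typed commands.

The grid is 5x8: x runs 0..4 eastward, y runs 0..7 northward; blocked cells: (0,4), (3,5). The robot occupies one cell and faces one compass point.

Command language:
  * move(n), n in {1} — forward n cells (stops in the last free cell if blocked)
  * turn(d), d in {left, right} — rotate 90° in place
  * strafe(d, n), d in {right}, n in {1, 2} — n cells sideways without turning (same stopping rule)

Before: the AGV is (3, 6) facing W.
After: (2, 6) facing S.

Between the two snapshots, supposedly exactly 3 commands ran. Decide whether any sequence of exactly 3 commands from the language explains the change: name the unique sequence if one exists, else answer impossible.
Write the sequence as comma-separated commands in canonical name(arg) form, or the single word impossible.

turn(left), move(1), strafe(right, 1)

key: running strafe(right, 1) before turn(left) would end elsewhere — order is forced
from: (3, 6) facing W
1. turn(left) → (3, 6) facing S
2. move(1) → (3, 6) facing S
3. strafe(right, 1) → (2, 6) facing S
uniquely the one of 125 3-step routes that fits.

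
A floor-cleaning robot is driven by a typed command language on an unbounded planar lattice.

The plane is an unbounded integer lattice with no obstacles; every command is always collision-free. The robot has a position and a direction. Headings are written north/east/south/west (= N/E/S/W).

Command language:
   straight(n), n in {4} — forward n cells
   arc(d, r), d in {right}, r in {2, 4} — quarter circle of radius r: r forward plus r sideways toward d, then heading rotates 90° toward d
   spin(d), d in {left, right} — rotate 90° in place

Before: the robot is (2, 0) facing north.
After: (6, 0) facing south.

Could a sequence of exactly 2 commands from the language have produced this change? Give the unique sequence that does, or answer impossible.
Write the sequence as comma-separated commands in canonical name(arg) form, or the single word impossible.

key: position moved to (6,0) AND the heading swung to S — translation plus rotation needed
initial: (2, 0) facing north
1. arc(right, 2) → (4, 2) facing east
2. arc(right, 2) → (6, 0) facing south
all 25 alternatives checked — unique.

arc(right, 2), arc(right, 2)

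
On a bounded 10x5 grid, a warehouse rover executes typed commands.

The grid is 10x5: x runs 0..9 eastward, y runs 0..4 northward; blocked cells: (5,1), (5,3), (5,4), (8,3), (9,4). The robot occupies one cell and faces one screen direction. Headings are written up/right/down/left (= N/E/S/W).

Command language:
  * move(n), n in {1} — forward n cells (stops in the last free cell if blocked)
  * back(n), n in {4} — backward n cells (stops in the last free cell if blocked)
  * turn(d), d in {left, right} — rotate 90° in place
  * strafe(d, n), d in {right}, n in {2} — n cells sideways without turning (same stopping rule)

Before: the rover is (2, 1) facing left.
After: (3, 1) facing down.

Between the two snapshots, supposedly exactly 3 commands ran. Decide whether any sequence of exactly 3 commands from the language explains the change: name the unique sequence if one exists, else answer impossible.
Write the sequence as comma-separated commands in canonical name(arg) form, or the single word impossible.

key: back(4) is stopped early by the blocked cell at (5,1)
t0: (2, 1) facing left
1. back(4) → (4, 1) facing left
2. move(1) → (3, 1) facing left
3. turn(left) → (3, 1) facing down
uniquely the one of 125 3-step routes that fits.

back(4), move(1), turn(left)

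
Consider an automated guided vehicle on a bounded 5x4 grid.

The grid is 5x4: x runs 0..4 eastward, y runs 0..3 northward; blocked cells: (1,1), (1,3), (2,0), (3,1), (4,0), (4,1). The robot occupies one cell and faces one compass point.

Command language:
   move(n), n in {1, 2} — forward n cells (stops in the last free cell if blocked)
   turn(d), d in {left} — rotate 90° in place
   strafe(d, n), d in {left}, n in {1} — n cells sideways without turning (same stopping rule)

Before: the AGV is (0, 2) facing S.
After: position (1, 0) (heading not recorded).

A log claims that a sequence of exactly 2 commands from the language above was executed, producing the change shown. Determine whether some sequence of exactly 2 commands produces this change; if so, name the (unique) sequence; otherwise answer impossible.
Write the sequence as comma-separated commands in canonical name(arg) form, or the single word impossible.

key: order matters: swapping move(2) and strafe(left, 1) lands elsewhere
from: (0, 2) facing S
t=1 move(2) ⇒ (0, 0) facing S
t=2 strafe(left, 1) ⇒ (1, 0) facing S
no rival 2-sequence matches.

move(2), strafe(left, 1)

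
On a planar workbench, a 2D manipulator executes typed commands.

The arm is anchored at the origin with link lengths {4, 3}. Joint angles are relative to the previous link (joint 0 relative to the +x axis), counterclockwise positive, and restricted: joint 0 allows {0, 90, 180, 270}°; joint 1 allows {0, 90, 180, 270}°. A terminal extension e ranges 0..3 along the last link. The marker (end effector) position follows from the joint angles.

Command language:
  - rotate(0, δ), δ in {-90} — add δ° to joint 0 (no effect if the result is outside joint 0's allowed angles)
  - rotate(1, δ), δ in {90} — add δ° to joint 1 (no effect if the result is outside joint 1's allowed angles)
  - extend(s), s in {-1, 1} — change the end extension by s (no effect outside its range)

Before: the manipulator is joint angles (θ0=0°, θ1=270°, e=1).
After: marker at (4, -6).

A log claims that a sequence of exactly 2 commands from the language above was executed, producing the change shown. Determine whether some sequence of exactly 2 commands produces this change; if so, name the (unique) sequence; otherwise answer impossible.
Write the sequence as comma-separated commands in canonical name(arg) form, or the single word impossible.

t0: joint angles (θ0=0°, θ1=270°, e=1)
t=1 extend(1) ⇒ joint angles (θ0=0°, θ1=270°, e=2)
t=2 extend(1) ⇒ joint angles (θ0=0°, θ1=270°, e=3)
uniquely the one of 16 2-step routes that fits.

extend(1), extend(1)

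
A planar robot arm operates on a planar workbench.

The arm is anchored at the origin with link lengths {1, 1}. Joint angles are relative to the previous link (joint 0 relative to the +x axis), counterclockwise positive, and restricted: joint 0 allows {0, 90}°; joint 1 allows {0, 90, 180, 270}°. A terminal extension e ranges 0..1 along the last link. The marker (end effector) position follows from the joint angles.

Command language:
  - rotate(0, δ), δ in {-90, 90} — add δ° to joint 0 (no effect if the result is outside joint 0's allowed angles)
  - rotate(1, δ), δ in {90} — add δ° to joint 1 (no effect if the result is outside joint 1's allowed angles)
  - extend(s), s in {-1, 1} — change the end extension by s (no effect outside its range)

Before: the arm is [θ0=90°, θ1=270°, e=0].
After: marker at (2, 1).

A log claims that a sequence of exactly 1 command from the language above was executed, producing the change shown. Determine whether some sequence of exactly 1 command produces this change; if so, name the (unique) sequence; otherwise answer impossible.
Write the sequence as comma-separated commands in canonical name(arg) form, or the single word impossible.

extend(1)

from: [θ0=90°, θ1=270°, e=0]
step 1 (extend(1)): [θ0=90°, θ1=270°, e=1]
no rival 1-sequence matches.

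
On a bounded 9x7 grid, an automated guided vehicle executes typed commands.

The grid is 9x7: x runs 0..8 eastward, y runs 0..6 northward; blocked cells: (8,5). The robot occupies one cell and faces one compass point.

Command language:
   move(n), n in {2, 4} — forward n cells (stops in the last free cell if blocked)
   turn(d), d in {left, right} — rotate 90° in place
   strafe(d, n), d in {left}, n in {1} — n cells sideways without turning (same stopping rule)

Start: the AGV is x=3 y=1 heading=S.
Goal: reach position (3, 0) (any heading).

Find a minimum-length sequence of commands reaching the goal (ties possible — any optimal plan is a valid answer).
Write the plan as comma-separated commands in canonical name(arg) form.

move(4)

start: x=3 y=1 heading=S
t=1 move(4) ⇒ x=3 y=0 heading=S
nothing shorter than 1 reaches the goal.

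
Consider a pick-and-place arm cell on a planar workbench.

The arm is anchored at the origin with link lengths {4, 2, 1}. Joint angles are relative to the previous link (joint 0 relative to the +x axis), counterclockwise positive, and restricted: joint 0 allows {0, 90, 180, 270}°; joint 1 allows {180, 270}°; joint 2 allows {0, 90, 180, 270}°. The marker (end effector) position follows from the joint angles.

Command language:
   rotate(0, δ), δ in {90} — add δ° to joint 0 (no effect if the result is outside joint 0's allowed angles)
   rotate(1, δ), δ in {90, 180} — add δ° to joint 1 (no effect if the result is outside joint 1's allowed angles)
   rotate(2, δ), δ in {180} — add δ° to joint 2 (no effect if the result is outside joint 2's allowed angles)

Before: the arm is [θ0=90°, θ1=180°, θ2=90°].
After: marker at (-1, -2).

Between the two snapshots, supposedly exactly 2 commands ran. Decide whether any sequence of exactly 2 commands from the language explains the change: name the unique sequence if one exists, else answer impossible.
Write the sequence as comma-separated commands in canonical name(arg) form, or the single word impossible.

rotate(0, 90), rotate(0, 90)

begin: [θ0=90°, θ1=180°, θ2=90°]
t=1 rotate(0, 90) ⇒ [θ0=180°, θ1=180°, θ2=90°]
t=2 rotate(0, 90) ⇒ [θ0=270°, θ1=180°, θ2=90°]
uniquely the one of 16 2-step routes that fits.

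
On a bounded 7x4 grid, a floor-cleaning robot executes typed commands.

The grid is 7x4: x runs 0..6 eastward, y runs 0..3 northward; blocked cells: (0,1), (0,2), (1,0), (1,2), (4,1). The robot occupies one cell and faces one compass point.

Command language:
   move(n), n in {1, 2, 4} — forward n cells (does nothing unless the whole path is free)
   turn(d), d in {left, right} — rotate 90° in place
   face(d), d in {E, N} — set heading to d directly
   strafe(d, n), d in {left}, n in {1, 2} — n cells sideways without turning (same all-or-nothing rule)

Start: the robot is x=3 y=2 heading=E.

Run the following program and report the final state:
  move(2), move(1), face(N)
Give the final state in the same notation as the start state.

x=6 y=2 heading=N

initial: x=3 y=2 heading=E
step 1 (move(2)): x=5 y=2 heading=E
step 2 (move(1)): x=6 y=2 heading=E
step 3 (face(N)): x=6 y=2 heading=N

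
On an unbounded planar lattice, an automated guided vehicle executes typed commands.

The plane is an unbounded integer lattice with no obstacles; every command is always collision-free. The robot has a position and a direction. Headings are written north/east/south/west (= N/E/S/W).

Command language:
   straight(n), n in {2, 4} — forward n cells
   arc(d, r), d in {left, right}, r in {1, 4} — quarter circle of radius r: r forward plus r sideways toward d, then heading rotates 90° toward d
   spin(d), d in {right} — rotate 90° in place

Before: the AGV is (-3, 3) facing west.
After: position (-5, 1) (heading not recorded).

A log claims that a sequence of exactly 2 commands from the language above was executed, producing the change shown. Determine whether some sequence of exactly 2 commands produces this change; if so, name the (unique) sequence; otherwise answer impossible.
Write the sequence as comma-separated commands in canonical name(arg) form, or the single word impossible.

key: running arc(right, 1) before arc(left, 1) would end elsewhere — order is forced
start: (-3, 3) facing west
t=1 arc(left, 1) ⇒ (-4, 2) facing south
t=2 arc(right, 1) ⇒ (-5, 1) facing west
no other 2-command option fits: unique.

arc(left, 1), arc(right, 1)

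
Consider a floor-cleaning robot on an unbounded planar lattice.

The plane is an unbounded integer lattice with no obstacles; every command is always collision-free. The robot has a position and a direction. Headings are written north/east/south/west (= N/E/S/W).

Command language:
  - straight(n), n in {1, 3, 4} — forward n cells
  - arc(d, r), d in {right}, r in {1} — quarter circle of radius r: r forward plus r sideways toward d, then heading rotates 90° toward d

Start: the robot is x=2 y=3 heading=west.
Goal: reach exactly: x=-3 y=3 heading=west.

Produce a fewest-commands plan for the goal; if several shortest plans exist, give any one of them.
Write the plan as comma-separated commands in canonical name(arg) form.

from: x=2 y=3 heading=west
1. straight(4) → x=-2 y=3 heading=west
2. straight(1) → x=-3 y=3 heading=west
minimal: 2 command(s), checked below 2.

straight(4), straight(1)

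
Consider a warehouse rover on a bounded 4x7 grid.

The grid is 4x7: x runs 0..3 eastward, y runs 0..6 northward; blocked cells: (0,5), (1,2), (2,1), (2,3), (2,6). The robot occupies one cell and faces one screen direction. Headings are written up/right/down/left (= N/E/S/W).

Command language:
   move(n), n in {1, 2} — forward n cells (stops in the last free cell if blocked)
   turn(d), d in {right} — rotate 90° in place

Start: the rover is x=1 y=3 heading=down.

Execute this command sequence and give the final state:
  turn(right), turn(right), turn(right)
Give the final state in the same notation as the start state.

x=1 y=3 heading=right

t0: x=1 y=3 heading=down
[1] after turn(right): x=1 y=3 heading=left
[2] after turn(right): x=1 y=3 heading=up
[3] after turn(right): x=1 y=3 heading=right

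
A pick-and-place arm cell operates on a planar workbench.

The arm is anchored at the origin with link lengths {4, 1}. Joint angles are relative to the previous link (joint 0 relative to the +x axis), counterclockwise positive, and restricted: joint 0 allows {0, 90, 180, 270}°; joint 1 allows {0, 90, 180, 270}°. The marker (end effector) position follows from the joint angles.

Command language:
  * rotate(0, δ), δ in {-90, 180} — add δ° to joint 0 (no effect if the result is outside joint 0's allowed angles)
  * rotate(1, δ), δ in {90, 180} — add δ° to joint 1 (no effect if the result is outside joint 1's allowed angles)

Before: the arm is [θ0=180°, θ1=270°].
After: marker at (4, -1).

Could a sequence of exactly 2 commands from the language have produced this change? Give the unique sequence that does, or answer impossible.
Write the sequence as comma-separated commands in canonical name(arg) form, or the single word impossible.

rotate(0, -90), rotate(0, -90)

t0: [θ0=180°, θ1=270°]
1. rotate(0, -90) → [θ0=90°, θ1=270°]
2. rotate(0, -90) → [θ0=0°, θ1=270°]
uniquely the one of 16 2-step routes that fits.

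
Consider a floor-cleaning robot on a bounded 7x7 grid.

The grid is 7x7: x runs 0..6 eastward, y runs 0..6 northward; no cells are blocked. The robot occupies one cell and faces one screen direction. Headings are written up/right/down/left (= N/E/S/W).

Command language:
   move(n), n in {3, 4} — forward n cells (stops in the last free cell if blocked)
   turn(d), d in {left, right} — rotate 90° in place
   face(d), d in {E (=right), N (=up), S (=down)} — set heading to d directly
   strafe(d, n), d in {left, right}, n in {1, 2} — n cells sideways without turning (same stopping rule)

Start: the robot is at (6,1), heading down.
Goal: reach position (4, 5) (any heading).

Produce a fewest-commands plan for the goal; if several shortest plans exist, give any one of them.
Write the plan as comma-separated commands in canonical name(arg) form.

face(N), move(4), strafe(left, 2)

start: at (6,1), heading down
[1] after face(N): at (6,1), heading up
[2] after move(4): at (6,5), heading up
[3] after strafe(left, 2): at (4,5), heading up
no 2-step plan works, so 3 is optimal.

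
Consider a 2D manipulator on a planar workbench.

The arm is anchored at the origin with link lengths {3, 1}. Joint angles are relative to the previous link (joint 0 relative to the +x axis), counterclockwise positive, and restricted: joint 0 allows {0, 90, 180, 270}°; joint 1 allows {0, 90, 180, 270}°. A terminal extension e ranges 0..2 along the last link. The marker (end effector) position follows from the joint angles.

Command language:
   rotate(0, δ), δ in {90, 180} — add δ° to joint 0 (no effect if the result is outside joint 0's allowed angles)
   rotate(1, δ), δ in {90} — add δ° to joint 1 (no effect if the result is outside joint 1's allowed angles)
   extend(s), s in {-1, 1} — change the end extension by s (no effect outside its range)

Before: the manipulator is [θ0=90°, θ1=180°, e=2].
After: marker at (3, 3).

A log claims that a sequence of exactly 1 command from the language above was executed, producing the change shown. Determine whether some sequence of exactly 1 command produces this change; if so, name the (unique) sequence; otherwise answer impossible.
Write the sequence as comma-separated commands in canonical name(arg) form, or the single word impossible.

initial: [θ0=90°, θ1=180°, e=2]
step 1 (rotate(1, 90)): [θ0=90°, θ1=270°, e=2]
no rival 1-sequence matches.

rotate(1, 90)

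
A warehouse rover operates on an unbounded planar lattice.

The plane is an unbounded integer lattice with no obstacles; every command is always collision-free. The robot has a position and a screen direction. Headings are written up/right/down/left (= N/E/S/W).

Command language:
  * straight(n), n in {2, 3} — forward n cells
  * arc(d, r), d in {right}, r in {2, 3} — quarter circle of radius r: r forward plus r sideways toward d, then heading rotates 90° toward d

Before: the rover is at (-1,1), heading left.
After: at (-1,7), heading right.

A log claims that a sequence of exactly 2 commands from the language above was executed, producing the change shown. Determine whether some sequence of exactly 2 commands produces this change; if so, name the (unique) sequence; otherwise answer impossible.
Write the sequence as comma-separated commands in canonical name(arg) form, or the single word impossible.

arc(right, 3), arc(right, 3)

key: cell and facing (now E) both changed — the 2 commands mix motion and turning
begin: at (-1,1), heading left
[1] after arc(right, 3): at (-4,4), heading up
[2] after arc(right, 3): at (-1,7), heading right
no rival 2-sequence matches.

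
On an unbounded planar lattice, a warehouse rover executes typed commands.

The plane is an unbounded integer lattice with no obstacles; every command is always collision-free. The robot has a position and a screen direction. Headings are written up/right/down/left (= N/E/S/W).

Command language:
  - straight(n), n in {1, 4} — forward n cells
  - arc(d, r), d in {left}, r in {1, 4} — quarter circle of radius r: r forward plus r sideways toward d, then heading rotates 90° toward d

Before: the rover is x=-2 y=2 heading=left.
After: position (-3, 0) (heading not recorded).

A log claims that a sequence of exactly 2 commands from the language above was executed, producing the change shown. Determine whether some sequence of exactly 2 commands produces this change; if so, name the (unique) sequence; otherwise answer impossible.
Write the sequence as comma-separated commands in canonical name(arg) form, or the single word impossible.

key: running straight(1) before arc(left, 1) would end elsewhere — order is forced
initial: x=-2 y=2 heading=left
step 1 (arc(left, 1)): x=-3 y=1 heading=down
step 2 (straight(1)): x=-3 y=0 heading=down
all 16 alternatives checked — unique.

arc(left, 1), straight(1)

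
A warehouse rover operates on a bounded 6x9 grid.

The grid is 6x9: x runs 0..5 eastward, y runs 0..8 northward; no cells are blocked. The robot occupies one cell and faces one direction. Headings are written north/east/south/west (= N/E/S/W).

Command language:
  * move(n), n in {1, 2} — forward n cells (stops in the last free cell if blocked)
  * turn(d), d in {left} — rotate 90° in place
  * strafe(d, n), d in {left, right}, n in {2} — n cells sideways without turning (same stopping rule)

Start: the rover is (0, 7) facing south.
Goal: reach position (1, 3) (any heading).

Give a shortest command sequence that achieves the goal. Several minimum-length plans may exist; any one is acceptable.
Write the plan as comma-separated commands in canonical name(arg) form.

turn(left), strafe(right, 2), strafe(right, 2), move(1)

initial: (0, 7) facing south
[1] after turn(left): (0, 7) facing east
[2] after strafe(right, 2): (0, 5) facing east
[3] after strafe(right, 2): (0, 3) facing east
[4] after move(1): (1, 3) facing east
nothing shorter than 4 reaches the goal.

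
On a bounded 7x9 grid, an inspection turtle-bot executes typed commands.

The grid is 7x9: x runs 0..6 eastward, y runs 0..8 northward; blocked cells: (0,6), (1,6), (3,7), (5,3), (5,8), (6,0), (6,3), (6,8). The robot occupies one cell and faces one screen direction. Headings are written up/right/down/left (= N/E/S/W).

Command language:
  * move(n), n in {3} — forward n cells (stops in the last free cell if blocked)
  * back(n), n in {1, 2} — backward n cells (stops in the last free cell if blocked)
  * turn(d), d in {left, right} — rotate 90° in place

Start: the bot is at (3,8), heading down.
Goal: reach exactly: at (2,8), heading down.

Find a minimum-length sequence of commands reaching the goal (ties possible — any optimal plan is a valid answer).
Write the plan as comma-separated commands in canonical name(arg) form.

turn(left), back(1), turn(right)

initial: at (3,8), heading down
step 1 (turn(left)): at (3,8), heading right
step 2 (back(1)): at (2,8), heading right
step 3 (turn(right)): at (2,8), heading down
nothing shorter than 3 reaches the goal.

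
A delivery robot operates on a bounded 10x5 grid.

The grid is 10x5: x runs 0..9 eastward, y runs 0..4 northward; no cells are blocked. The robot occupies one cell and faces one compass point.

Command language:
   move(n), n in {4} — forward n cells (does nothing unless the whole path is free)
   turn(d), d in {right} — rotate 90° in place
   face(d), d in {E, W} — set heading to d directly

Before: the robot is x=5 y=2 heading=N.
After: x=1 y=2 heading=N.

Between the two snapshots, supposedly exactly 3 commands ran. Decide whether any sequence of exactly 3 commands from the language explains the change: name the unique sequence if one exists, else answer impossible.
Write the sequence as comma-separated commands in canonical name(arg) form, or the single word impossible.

face(W), move(4), turn(right)

key: heading stays N — rotations cancel among the 3 commands
initial: x=5 y=2 heading=N
t=1 face(W) ⇒ x=5 y=2 heading=W
t=2 move(4) ⇒ x=1 y=2 heading=W
t=3 turn(right) ⇒ x=1 y=2 heading=N
all 64 alternatives checked — unique.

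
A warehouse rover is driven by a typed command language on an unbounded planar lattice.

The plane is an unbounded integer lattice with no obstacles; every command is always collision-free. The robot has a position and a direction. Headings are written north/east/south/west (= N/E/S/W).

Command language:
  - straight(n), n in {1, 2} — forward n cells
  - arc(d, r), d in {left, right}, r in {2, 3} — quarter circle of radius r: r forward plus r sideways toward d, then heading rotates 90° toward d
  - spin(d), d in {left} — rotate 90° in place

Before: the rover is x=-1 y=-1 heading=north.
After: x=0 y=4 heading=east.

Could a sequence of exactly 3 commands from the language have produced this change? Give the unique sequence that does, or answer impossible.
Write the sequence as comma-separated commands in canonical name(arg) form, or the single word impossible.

key: position moved to (0,4) AND the heading swung to E — translation plus rotation needed
from: x=-1 y=-1 heading=north
step 1 (spin(left)): x=-1 y=-1 heading=west
step 2 (arc(right, 2)): x=-3 y=1 heading=north
step 3 (arc(right, 3)): x=0 y=4 heading=east
uniquely the one of 343 3-step routes that fits.

spin(left), arc(right, 2), arc(right, 3)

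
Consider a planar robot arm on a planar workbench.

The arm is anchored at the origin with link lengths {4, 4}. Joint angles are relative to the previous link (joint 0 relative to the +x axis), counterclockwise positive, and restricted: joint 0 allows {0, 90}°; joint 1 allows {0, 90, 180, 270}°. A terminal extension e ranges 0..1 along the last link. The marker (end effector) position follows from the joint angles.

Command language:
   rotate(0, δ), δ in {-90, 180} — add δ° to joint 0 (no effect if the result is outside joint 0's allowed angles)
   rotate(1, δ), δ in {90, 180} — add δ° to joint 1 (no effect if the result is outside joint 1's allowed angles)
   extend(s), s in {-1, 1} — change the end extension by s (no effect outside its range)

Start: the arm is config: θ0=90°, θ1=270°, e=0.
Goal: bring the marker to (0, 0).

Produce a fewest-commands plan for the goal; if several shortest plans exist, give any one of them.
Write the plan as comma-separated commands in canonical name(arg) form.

initial: config: θ0=90°, θ1=270°, e=0
1. rotate(1, 180) → config: θ0=90°, θ1=90°, e=0
2. rotate(1, 90) → config: θ0=90°, θ1=180°, e=0
no 1-step plan works, so 2 is optimal.

rotate(1, 180), rotate(1, 90)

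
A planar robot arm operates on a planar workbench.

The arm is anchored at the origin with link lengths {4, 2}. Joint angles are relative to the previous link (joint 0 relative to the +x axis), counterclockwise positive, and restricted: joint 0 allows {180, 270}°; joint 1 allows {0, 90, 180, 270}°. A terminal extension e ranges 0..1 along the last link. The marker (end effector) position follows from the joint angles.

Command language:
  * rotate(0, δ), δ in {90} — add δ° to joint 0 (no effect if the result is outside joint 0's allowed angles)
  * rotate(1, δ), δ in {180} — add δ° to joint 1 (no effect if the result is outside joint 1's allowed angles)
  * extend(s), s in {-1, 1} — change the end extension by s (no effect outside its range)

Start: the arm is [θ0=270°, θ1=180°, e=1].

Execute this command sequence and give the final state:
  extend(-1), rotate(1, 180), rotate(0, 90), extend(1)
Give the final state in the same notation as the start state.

[θ0=270°, θ1=0°, e=1]

start: [θ0=270°, θ1=180°, e=1]
t=1 extend(-1) ⇒ [θ0=270°, θ1=180°, e=0]
t=2 rotate(1, 180) ⇒ [θ0=270°, θ1=0°, e=0]
t=3 rotate(0, 90) ⇒ [θ0=270°, θ1=0°, e=0]
t=4 extend(1) ⇒ [θ0=270°, θ1=0°, e=1]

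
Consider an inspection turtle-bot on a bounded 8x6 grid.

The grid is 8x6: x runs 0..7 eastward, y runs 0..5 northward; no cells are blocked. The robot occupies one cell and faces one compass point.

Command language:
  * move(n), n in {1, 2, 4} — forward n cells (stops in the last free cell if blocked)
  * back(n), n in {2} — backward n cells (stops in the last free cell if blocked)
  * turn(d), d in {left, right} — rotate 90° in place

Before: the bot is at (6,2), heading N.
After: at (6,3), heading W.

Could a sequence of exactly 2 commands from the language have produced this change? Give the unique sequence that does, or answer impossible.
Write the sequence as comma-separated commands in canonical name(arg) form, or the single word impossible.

key: running turn(left) before move(1) would end elsewhere — order is forced
from: at (6,2), heading N
[1] after move(1): at (6,3), heading N
[2] after turn(left): at (6,3), heading W
all 36 alternatives checked — unique.

move(1), turn(left)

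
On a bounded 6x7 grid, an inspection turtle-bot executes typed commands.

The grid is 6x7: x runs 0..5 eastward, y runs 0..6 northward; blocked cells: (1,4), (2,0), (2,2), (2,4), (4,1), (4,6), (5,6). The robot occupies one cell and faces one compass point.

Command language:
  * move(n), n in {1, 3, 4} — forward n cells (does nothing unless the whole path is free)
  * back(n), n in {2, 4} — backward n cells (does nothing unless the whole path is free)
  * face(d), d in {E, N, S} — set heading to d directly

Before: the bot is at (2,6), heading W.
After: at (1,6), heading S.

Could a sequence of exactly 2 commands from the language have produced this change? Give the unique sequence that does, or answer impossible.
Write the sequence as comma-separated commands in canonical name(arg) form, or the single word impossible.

move(1), face(S)

key: cell and facing (now S) both changed — the 2 commands mix motion and turning
initial: at (2,6), heading W
t=1 move(1) ⇒ at (1,6), heading W
t=2 face(S) ⇒ at (1,6), heading S
no rival 2-sequence matches.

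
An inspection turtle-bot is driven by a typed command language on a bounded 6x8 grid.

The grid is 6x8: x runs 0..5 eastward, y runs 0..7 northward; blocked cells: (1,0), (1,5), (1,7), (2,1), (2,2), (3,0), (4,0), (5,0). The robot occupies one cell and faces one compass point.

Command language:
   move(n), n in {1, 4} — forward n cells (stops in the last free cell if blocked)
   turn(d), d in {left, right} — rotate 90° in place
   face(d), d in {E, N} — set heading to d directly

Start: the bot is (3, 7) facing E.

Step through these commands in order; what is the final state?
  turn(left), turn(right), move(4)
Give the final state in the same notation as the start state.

(5, 7) facing E

start: (3, 7) facing E
t=1 turn(left) ⇒ (3, 7) facing N
t=2 turn(right) ⇒ (3, 7) facing E
t=3 move(4) ⇒ (5, 7) facing E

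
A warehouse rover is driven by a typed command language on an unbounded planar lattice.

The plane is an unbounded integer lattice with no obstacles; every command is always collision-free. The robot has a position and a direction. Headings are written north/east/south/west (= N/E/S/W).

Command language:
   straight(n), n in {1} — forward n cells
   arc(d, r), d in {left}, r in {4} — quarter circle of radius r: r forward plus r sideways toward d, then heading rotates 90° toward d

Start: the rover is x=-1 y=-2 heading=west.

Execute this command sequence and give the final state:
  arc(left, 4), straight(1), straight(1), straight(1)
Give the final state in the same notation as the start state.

t0: x=-1 y=-2 heading=west
t=1 arc(left, 4) ⇒ x=-5 y=-6 heading=south
t=2 straight(1) ⇒ x=-5 y=-7 heading=south
t=3 straight(1) ⇒ x=-5 y=-8 heading=south
t=4 straight(1) ⇒ x=-5 y=-9 heading=south

x=-5 y=-9 heading=south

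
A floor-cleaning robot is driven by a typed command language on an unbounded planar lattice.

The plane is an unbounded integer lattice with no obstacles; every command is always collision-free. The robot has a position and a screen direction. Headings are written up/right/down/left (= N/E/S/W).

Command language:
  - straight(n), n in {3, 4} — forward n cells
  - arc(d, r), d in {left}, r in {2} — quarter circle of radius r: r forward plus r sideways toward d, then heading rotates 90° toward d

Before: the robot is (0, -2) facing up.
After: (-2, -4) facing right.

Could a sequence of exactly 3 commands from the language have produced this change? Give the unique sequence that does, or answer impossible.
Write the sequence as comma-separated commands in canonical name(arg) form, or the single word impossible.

arc(left, 2), arc(left, 2), arc(left, 2)

key: cell and facing (now E) both changed — the 3 commands mix motion and turning
from: (0, -2) facing up
1. arc(left, 2) → (-2, 0) facing left
2. arc(left, 2) → (-4, -2) facing down
3. arc(left, 2) → (-2, -4) facing right
no rival 3-sequence matches.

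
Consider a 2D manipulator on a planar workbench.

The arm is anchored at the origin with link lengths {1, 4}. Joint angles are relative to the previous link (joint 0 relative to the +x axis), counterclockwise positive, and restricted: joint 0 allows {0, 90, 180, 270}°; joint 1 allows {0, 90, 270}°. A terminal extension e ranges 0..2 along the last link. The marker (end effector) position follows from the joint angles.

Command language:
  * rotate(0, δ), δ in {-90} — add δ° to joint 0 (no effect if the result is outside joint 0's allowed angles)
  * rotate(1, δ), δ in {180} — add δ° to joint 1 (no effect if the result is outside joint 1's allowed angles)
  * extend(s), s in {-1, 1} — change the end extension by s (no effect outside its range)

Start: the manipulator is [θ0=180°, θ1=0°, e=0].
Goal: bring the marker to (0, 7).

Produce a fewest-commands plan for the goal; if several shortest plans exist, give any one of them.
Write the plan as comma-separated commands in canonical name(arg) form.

t0: [θ0=180°, θ1=0°, e=0]
t=1 rotate(0, -90) ⇒ [θ0=90°, θ1=0°, e=0]
t=2 extend(1) ⇒ [θ0=90°, θ1=0°, e=1]
t=3 extend(1) ⇒ [θ0=90°, θ1=0°, e=2]
no 2-step plan works, so 3 is optimal.

rotate(0, -90), extend(1), extend(1)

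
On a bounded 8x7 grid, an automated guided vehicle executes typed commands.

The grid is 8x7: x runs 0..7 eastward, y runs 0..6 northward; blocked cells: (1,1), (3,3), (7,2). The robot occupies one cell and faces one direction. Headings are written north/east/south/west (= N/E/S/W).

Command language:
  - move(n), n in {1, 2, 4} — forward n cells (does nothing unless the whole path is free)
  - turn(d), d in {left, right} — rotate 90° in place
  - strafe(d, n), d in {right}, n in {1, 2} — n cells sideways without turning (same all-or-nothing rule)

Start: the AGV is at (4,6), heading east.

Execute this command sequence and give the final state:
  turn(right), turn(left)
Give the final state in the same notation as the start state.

at (4,6), heading east

initial: at (4,6), heading east
1. turn(right) → at (4,6), heading south
2. turn(left) → at (4,6), heading east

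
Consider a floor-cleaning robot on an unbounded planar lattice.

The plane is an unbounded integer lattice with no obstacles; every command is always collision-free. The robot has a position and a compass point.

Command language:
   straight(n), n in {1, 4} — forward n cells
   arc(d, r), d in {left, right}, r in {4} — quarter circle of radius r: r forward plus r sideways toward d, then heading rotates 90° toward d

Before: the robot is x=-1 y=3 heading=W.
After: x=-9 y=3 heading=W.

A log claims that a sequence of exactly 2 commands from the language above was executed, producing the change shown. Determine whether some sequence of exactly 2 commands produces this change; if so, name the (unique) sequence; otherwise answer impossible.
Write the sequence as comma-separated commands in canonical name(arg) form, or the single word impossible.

key: heading stays W — no command in the sequence turns
t0: x=-1 y=3 heading=W
step 1 (straight(4)): x=-5 y=3 heading=W
step 2 (straight(4)): x=-9 y=3 heading=W
no rival 2-sequence matches.

straight(4), straight(4)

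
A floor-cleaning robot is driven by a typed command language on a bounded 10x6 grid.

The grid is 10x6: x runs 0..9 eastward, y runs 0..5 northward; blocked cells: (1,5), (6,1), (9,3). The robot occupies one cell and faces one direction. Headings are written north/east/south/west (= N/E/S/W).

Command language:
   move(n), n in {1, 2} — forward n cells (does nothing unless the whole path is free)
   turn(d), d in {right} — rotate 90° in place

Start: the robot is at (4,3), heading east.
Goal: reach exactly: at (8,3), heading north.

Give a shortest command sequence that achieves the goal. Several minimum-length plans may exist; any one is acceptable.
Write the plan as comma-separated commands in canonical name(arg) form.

move(2), move(2), turn(right), turn(right), turn(right)

t0: at (4,3), heading east
t=1 move(2) ⇒ at (6,3), heading east
t=2 move(2) ⇒ at (8,3), heading east
t=3 turn(right) ⇒ at (8,3), heading south
t=4 turn(right) ⇒ at (8,3), heading west
t=5 turn(right) ⇒ at (8,3), heading north
nothing shorter than 5 reaches the goal.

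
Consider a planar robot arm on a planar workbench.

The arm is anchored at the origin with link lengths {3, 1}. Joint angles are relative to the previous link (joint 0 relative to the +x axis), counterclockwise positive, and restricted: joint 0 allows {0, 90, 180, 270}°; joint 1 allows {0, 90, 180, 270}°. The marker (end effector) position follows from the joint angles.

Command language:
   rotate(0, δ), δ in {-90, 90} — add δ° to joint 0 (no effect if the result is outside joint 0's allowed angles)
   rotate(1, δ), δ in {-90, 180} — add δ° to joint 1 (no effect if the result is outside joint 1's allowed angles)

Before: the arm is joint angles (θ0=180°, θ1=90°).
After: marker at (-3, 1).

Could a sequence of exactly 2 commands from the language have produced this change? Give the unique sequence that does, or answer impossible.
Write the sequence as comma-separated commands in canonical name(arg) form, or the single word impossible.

rotate(1, -90), rotate(1, -90)

begin: joint angles (θ0=180°, θ1=90°)
t=1 rotate(1, -90) ⇒ joint angles (θ0=180°, θ1=0°)
t=2 rotate(1, -90) ⇒ joint angles (θ0=180°, θ1=270°)
all 16 alternatives checked — unique.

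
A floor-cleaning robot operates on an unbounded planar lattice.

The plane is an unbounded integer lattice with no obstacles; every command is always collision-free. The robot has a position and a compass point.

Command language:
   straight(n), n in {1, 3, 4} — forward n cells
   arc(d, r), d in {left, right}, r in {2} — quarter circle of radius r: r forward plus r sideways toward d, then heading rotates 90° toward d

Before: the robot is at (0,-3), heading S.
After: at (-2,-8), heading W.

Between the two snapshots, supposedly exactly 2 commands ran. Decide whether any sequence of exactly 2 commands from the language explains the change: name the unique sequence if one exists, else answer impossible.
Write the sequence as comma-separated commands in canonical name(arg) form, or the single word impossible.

key: cell and facing (now W) both changed — the 2 commands mix motion and turning
initial: at (0,-3), heading S
1. straight(3) → at (0,-6), heading S
2. arc(right, 2) → at (-2,-8), heading W
no rival 2-sequence matches.

straight(3), arc(right, 2)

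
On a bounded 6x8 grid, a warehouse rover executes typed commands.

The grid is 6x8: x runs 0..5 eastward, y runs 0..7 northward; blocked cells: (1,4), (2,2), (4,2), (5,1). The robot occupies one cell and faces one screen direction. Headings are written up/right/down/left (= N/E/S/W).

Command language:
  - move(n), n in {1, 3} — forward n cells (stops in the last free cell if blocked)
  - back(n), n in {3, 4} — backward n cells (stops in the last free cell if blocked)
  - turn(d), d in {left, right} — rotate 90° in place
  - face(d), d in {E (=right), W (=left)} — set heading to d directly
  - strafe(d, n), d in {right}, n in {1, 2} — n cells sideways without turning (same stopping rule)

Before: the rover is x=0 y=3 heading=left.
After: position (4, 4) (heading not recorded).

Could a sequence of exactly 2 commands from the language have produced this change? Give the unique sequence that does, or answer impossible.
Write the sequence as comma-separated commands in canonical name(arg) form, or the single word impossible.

key: running strafe(right, 1) before back(4) would end elsewhere — order is forced
begin: x=0 y=3 heading=left
t=1 back(4) ⇒ x=4 y=3 heading=left
t=2 strafe(right, 1) ⇒ x=4 y=4 heading=left
no rival 2-sequence matches.

back(4), strafe(right, 1)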